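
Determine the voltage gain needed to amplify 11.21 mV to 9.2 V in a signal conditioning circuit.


Gain = Vout / Vin (converting to same units).
G = 9.2 V / 11.21 mV
G = 9200.0 mV / 11.21 mV
G = 820.7

820.7


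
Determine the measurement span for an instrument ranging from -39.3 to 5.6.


Span = upper range - lower range.
Span = 5.6 - (-39.3)
Span = 44.9

44.9


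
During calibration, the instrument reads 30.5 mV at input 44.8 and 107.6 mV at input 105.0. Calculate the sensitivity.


Sensitivity = (y2 - y1) / (x2 - x1).
S = (107.6 - 30.5) / (105.0 - 44.8)
S = 77.1 / 60.2
S = 1.2807 mV/unit

1.2807 mV/unit


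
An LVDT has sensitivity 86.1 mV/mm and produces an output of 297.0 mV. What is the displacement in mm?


Displacement = Vout / sensitivity.
d = 297.0 / 86.1
d = 3.449 mm

3.449 mm


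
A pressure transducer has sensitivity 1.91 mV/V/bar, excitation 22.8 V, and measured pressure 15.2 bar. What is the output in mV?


Output = sensitivity * Vex * P.
Vout = 1.91 * 22.8 * 15.2
Vout = 43.548 * 15.2
Vout = 661.93 mV

661.93 mV


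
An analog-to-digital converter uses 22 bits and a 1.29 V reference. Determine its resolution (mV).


The resolution (LSB) of an ADC is Vref / 2^n.
LSB = 1.29 / 2^22
LSB = 1.29 / 4194304
LSB = 3.1e-07 V = 0.00030756 mV

0.00030756 mV


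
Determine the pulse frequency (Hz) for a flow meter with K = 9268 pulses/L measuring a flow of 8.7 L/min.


Frequency = K * Q / 60 (converting L/min to L/s).
f = 9268 * 8.7 / 60
f = 80631.6 / 60
f = 1343.86 Hz

1343.86 Hz


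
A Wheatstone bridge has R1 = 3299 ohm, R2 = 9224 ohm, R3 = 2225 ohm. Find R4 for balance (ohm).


At balance: R1*R4 = R2*R3, so R4 = R2*R3/R1.
R4 = 9224 * 2225 / 3299
R4 = 20523400 / 3299
R4 = 6221.1 ohm

6221.1 ohm


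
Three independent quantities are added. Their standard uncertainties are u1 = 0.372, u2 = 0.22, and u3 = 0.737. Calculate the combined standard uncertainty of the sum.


For a sum of independent quantities, uc = sqrt(u1^2 + u2^2 + u3^2).
uc = sqrt(0.372^2 + 0.22^2 + 0.737^2)
uc = sqrt(0.138384 + 0.0484 + 0.543169)
uc = 0.8544

0.8544


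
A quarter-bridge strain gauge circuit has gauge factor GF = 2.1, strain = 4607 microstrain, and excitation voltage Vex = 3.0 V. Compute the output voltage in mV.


Quarter bridge output: Vout = (GF * epsilon * Vex) / 4.
Vout = (2.1 * 4607e-6 * 3.0) / 4
Vout = 0.0290241 / 4 V
Vout = 0.00725602 V = 7.256 mV

7.256 mV


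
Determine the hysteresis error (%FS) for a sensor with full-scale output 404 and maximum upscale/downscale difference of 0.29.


Hysteresis = (max difference / full scale) * 100%.
H = (0.29 / 404) * 100
H = 0.072 %FS

0.072 %FS


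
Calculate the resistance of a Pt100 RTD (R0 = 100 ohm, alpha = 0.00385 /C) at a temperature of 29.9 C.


The RTD equation: Rt = R0 * (1 + alpha * T).
Rt = 100 * (1 + 0.00385 * 29.9)
Rt = 100 * (1 + 0.115115)
Rt = 100 * 1.115115
Rt = 111.512 ohm

111.512 ohm


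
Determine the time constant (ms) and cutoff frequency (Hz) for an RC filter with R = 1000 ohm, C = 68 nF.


Time constant: tau = R * C.
tau = 1000 * 6.80e-08 = 6.8e-05 s
tau = 0.068 ms
Cutoff frequency: fc = 1 / (2*pi*R*C).
fc = 1 / (2*pi*6.8e-05) = 2340.51 Hz

tau = 0.068 ms, fc = 2340.51 Hz


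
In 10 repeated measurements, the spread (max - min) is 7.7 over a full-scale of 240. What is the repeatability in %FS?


Repeatability = (spread / full scale) * 100%.
R = (7.7 / 240) * 100
R = 3.208 %FS

3.208 %FS


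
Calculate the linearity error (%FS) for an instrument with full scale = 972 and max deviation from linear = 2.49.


Linearity error = (max deviation / full scale) * 100%.
Linearity = (2.49 / 972) * 100
Linearity = 0.256 %FS

0.256 %FS


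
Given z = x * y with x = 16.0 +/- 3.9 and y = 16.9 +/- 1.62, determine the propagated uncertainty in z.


For a product z = x*y, the relative uncertainty is:
uz/z = sqrt((ux/x)^2 + (uy/y)^2)
Relative uncertainties: ux/x = 3.9/16.0 = 0.24375
uy/y = 1.62/16.9 = 0.095858
z = 16.0 * 16.9 = 270.4
uz = 270.4 * sqrt(0.24375^2 + 0.095858^2) = 70.824

70.824


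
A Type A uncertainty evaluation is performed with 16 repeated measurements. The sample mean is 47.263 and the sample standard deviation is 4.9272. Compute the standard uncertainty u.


The standard uncertainty for Type A evaluation is u = s / sqrt(n).
u = 4.9272 / sqrt(16)
u = 4.9272 / 4.0
u = 1.2318

1.2318


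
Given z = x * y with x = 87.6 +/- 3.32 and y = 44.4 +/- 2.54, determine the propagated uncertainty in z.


For a product z = x*y, the relative uncertainty is:
uz/z = sqrt((ux/x)^2 + (uy/y)^2)
Relative uncertainties: ux/x = 3.32/87.6 = 0.0379
uy/y = 2.54/44.4 = 0.057207
z = 87.6 * 44.4 = 3889.4
uz = 3889.4 * sqrt(0.0379^2 + 0.057207^2) = 266.903

266.903


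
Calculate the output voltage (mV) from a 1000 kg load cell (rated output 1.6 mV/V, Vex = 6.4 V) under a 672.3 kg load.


Vout = rated_output * Vex * (load / capacity).
Vout = 1.6 * 6.4 * (672.3 / 1000)
Vout = 1.6 * 6.4 * 0.6723
Vout = 6.884 mV

6.884 mV


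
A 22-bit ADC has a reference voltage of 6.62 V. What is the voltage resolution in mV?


The resolution (LSB) of an ADC is Vref / 2^n.
LSB = 6.62 / 2^22
LSB = 6.62 / 4194304
LSB = 1.58e-06 V = 0.00157833 mV

0.00157833 mV


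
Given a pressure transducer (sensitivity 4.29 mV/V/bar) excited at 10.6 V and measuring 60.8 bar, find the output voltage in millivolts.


Output = sensitivity * Vex * P.
Vout = 4.29 * 10.6 * 60.8
Vout = 45.474 * 60.8
Vout = 2764.82 mV

2764.82 mV


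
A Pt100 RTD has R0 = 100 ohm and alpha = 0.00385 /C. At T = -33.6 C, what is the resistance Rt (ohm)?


The RTD equation: Rt = R0 * (1 + alpha * T).
Rt = 100 * (1 + 0.00385 * -33.6)
Rt = 100 * (1 + -0.12936)
Rt = 100 * 0.87064
Rt = 87.064 ohm

87.064 ohm


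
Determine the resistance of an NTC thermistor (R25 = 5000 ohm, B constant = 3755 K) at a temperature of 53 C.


NTC thermistor equation: Rt = R25 * exp(B * (1/T - 1/T25)).
T in Kelvin: 326.15 K, T25 = 298.15 K
1/T - 1/T25 = 1/326.15 - 1/298.15 = -0.00028794
B * (1/T - 1/T25) = 3755 * -0.00028794 = -1.0812
Rt = 5000 * exp(-1.0812) = 1695.9 ohm

1695.9 ohm


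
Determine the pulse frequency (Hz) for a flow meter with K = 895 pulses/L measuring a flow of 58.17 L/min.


Frequency = K * Q / 60 (converting L/min to L/s).
f = 895 * 58.17 / 60
f = 52062.15 / 60
f = 867.7 Hz

867.7 Hz


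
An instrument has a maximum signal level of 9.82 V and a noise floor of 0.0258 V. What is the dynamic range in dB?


Dynamic range = 20 * log10(Vmax / Vnoise).
DR = 20 * log10(9.82 / 0.0258)
DR = 20 * log10(380.62)
DR = 51.61 dB

51.61 dB


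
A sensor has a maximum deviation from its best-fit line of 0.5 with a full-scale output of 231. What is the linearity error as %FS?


Linearity error = (max deviation / full scale) * 100%.
Linearity = (0.5 / 231) * 100
Linearity = 0.216 %FS

0.216 %FS


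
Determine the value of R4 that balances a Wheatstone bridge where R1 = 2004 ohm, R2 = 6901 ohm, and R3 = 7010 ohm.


At balance: R1*R4 = R2*R3, so R4 = R2*R3/R1.
R4 = 6901 * 7010 / 2004
R4 = 48376010 / 2004
R4 = 24139.73 ohm

24139.73 ohm


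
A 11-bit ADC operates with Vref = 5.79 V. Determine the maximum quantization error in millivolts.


The maximum quantization error is +/- LSB/2.
LSB = Vref / 2^n = 5.79 / 2048 = 0.00282715 V
Max error = LSB / 2 = 0.00282715 / 2 = 0.00141357 V
Max error = 1.4136 mV

1.4136 mV


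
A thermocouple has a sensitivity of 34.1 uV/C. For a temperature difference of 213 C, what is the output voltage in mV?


The thermocouple output V = sensitivity * dT.
V = 34.1 uV/C * 213 C
V = 7263.3 uV
V = 7.263 mV

7.263 mV


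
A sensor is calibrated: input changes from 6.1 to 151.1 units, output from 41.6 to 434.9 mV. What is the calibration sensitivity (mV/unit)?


Sensitivity = (y2 - y1) / (x2 - x1).
S = (434.9 - 41.6) / (151.1 - 6.1)
S = 393.3 / 145.0
S = 2.7124 mV/unit

2.7124 mV/unit


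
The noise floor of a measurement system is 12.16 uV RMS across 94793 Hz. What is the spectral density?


Noise spectral density = Vrms / sqrt(BW).
NSD = 12.16 / sqrt(94793)
NSD = 12.16 / 307.8847
NSD = 0.0395 uV/sqrt(Hz)

0.0395 uV/sqrt(Hz)


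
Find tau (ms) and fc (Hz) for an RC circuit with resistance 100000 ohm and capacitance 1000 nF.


Time constant: tau = R * C.
tau = 100000 * 1.00e-06 = 0.1 s
tau = 100.0 ms
Cutoff frequency: fc = 1 / (2*pi*R*C).
fc = 1 / (2*pi*0.1) = 1.59 Hz

tau = 100.0 ms, fc = 1.59 Hz


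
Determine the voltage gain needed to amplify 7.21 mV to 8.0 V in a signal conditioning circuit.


Gain = Vout / Vin (converting to same units).
G = 8.0 V / 7.21 mV
G = 8000.0 mV / 7.21 mV
G = 1109.57

1109.57


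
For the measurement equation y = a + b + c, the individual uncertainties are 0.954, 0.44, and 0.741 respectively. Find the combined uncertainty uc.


For a sum of independent quantities, uc = sqrt(u1^2 + u2^2 + u3^2).
uc = sqrt(0.954^2 + 0.44^2 + 0.741^2)
uc = sqrt(0.910116 + 0.1936 + 0.549081)
uc = 1.2856

1.2856


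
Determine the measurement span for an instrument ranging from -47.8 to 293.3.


Span = upper range - lower range.
Span = 293.3 - (-47.8)
Span = 341.1

341.1


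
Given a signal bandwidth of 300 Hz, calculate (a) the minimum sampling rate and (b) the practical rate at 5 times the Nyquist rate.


By Nyquist theorem, fs_min = 2 * fmax.
fs_min = 2 * 300 = 600 Hz
Practical rate = 5 * fs_min = 5 * 600 = 3000 Hz

fs_min = 600 Hz, fs_practical = 3000 Hz


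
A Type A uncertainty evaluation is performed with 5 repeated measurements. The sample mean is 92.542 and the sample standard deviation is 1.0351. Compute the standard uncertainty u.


The standard uncertainty for Type A evaluation is u = s / sqrt(n).
u = 1.0351 / sqrt(5)
u = 1.0351 / 2.2361
u = 0.4629

0.4629


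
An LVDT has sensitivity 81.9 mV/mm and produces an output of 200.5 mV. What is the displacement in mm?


Displacement = Vout / sensitivity.
d = 200.5 / 81.9
d = 2.448 mm

2.448 mm


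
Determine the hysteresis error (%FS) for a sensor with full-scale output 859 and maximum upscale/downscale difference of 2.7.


Hysteresis = (max difference / full scale) * 100%.
H = (2.7 / 859) * 100
H = 0.314 %FS

0.314 %FS


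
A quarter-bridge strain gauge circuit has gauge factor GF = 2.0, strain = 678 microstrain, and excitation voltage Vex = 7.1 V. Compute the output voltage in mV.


Quarter bridge output: Vout = (GF * epsilon * Vex) / 4.
Vout = (2.0 * 678e-6 * 7.1) / 4
Vout = 0.0096276 / 4 V
Vout = 0.0024069 V = 2.4069 mV

2.4069 mV


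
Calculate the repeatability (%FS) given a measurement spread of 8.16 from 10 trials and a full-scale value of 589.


Repeatability = (spread / full scale) * 100%.
R = (8.16 / 589) * 100
R = 1.385 %FS

1.385 %FS


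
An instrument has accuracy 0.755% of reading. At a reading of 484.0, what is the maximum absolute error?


Absolute error = (accuracy% / 100) * reading.
Error = (0.755 / 100) * 484.0
Error = 0.00755 * 484.0
Error = 3.6542

3.6542


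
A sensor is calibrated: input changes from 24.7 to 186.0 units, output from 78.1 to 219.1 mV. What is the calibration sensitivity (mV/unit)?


Sensitivity = (y2 - y1) / (x2 - x1).
S = (219.1 - 78.1) / (186.0 - 24.7)
S = 141.0 / 161.3
S = 0.8741 mV/unit

0.8741 mV/unit


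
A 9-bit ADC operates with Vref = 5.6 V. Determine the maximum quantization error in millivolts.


The maximum quantization error is +/- LSB/2.
LSB = Vref / 2^n = 5.6 / 512 = 0.0109375 V
Max error = LSB / 2 = 0.0109375 / 2 = 0.00546875 V
Max error = 5.4688 mV

5.4688 mV


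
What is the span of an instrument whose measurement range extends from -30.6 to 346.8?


Span = upper range - lower range.
Span = 346.8 - (-30.6)
Span = 377.4

377.4


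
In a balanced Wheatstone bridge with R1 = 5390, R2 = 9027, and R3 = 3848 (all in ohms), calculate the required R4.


At balance: R1*R4 = R2*R3, so R4 = R2*R3/R1.
R4 = 9027 * 3848 / 5390
R4 = 34735896 / 5390
R4 = 6444.51 ohm

6444.51 ohm


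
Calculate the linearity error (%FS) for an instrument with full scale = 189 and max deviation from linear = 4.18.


Linearity error = (max deviation / full scale) * 100%.
Linearity = (4.18 / 189) * 100
Linearity = 2.212 %FS

2.212 %FS


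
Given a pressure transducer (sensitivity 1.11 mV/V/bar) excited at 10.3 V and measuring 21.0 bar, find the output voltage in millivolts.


Output = sensitivity * Vex * P.
Vout = 1.11 * 10.3 * 21.0
Vout = 11.433 * 21.0
Vout = 240.09 mV

240.09 mV


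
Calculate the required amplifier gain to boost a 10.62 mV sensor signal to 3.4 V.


Gain = Vout / Vin (converting to same units).
G = 3.4 V / 10.62 mV
G = 3400.0 mV / 10.62 mV
G = 320.15

320.15


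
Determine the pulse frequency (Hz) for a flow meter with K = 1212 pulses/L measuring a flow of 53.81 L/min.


Frequency = K * Q / 60 (converting L/min to L/s).
f = 1212 * 53.81 / 60
f = 65217.72 / 60
f = 1086.96 Hz

1086.96 Hz


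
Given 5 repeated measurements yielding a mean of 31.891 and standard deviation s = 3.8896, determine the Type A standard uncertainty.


The standard uncertainty for Type A evaluation is u = s / sqrt(n).
u = 3.8896 / sqrt(5)
u = 3.8896 / 2.2361
u = 1.7395

1.7395


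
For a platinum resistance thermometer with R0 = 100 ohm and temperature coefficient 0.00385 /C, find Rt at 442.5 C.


The RTD equation: Rt = R0 * (1 + alpha * T).
Rt = 100 * (1 + 0.00385 * 442.5)
Rt = 100 * (1 + 1.703625)
Rt = 100 * 2.703625
Rt = 270.362 ohm

270.362 ohm


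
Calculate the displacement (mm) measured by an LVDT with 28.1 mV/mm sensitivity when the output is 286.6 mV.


Displacement = Vout / sensitivity.
d = 286.6 / 28.1
d = 10.199 mm

10.199 mm


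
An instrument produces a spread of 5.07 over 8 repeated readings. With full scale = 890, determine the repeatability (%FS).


Repeatability = (spread / full scale) * 100%.
R = (5.07 / 890) * 100
R = 0.57 %FS

0.57 %FS


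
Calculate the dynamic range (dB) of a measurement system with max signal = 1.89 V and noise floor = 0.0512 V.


Dynamic range = 20 * log10(Vmax / Vnoise).
DR = 20 * log10(1.89 / 0.0512)
DR = 20 * log10(36.91)
DR = 31.34 dB

31.34 dB


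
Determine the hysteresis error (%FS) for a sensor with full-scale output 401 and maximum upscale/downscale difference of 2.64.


Hysteresis = (max difference / full scale) * 100%.
H = (2.64 / 401) * 100
H = 0.658 %FS

0.658 %FS


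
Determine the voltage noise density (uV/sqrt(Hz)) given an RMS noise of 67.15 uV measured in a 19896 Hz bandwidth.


Noise spectral density = Vrms / sqrt(BW).
NSD = 67.15 / sqrt(19896)
NSD = 67.15 / 141.0532
NSD = 0.4761 uV/sqrt(Hz)

0.4761 uV/sqrt(Hz)


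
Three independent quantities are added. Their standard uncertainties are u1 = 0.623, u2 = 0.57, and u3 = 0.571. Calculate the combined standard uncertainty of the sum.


For a sum of independent quantities, uc = sqrt(u1^2 + u2^2 + u3^2).
uc = sqrt(0.623^2 + 0.57^2 + 0.571^2)
uc = sqrt(0.388129 + 0.3249 + 0.326041)
uc = 1.0193

1.0193


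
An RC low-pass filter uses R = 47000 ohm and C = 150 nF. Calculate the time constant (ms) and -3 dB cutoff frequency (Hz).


Time constant: tau = R * C.
tau = 47000 * 1.50e-07 = 0.00705 s
tau = 7.05 ms
Cutoff frequency: fc = 1 / (2*pi*R*C).
fc = 1 / (2*pi*0.00705) = 22.58 Hz

tau = 7.05 ms, fc = 22.58 Hz


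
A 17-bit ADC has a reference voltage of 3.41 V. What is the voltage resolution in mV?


The resolution (LSB) of an ADC is Vref / 2^n.
LSB = 3.41 / 2^17
LSB = 3.41 / 131072
LSB = 2.602e-05 V = 0.02601624 mV

0.02601624 mV


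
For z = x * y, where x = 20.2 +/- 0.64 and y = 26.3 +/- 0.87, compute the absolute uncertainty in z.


For a product z = x*y, the relative uncertainty is:
uz/z = sqrt((ux/x)^2 + (uy/y)^2)
Relative uncertainties: ux/x = 0.64/20.2 = 0.031683
uy/y = 0.87/26.3 = 0.03308
z = 20.2 * 26.3 = 531.3
uz = 531.3 * sqrt(0.031683^2 + 0.03308^2) = 24.334

24.334


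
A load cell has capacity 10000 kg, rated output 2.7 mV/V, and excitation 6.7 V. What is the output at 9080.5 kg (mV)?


Vout = rated_output * Vex * (load / capacity).
Vout = 2.7 * 6.7 * (9080.5 / 10000)
Vout = 2.7 * 6.7 * 0.90805
Vout = 16.427 mV

16.427 mV


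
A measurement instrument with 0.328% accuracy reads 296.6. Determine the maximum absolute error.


Absolute error = (accuracy% / 100) * reading.
Error = (0.328 / 100) * 296.6
Error = 0.00328 * 296.6
Error = 0.9728

0.9728


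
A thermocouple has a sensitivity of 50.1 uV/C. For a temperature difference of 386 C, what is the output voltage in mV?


The thermocouple output V = sensitivity * dT.
V = 50.1 uV/C * 386 C
V = 19338.6 uV
V = 19.339 mV

19.339 mV


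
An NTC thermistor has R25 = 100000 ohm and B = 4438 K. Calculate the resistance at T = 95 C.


NTC thermistor equation: Rt = R25 * exp(B * (1/T - 1/T25)).
T in Kelvin: 368.15 K, T25 = 298.15 K
1/T - 1/T25 = 1/368.15 - 1/298.15 = -0.00063773
B * (1/T - 1/T25) = 4438 * -0.00063773 = -2.8303
Rt = 100000 * exp(-2.8303) = 5899.8 ohm

5899.8 ohm


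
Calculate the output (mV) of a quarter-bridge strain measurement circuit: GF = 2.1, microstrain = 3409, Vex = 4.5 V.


Quarter bridge output: Vout = (GF * epsilon * Vex) / 4.
Vout = (2.1 * 3409e-6 * 4.5) / 4
Vout = 0.03221505 / 4 V
Vout = 0.00805376 V = 8.0538 mV

8.0538 mV


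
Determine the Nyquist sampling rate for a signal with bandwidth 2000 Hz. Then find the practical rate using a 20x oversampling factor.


By Nyquist theorem, fs_min = 2 * fmax.
fs_min = 2 * 2000 = 4000 Hz
Practical rate = 20 * fs_min = 20 * 4000 = 80000 Hz

fs_min = 4000 Hz, fs_practical = 80000 Hz


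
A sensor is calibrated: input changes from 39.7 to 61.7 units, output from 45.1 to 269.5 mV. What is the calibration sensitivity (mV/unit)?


Sensitivity = (y2 - y1) / (x2 - x1).
S = (269.5 - 45.1) / (61.7 - 39.7)
S = 224.4 / 22.0
S = 10.2 mV/unit

10.2 mV/unit


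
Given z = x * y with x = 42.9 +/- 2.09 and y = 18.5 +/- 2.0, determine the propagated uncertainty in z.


For a product z = x*y, the relative uncertainty is:
uz/z = sqrt((ux/x)^2 + (uy/y)^2)
Relative uncertainties: ux/x = 2.09/42.9 = 0.048718
uy/y = 2.0/18.5 = 0.108108
z = 42.9 * 18.5 = 793.6
uz = 793.6 * sqrt(0.048718^2 + 0.108108^2) = 94.11

94.11


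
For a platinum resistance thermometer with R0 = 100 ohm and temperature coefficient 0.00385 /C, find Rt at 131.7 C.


The RTD equation: Rt = R0 * (1 + alpha * T).
Rt = 100 * (1 + 0.00385 * 131.7)
Rt = 100 * (1 + 0.507045)
Rt = 100 * 1.507045
Rt = 150.704 ohm

150.704 ohm


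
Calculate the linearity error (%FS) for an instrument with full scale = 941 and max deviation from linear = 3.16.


Linearity error = (max deviation / full scale) * 100%.
Linearity = (3.16 / 941) * 100
Linearity = 0.336 %FS

0.336 %FS


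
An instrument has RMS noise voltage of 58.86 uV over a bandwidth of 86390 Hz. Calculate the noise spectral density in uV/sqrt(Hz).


Noise spectral density = Vrms / sqrt(BW).
NSD = 58.86 / sqrt(86390)
NSD = 58.86 / 293.9218
NSD = 0.2003 uV/sqrt(Hz)

0.2003 uV/sqrt(Hz)


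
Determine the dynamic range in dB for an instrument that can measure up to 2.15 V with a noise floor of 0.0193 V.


Dynamic range = 20 * log10(Vmax / Vnoise).
DR = 20 * log10(2.15 / 0.0193)
DR = 20 * log10(111.4)
DR = 40.94 dB

40.94 dB


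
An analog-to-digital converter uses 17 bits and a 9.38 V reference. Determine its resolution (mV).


The resolution (LSB) of an ADC is Vref / 2^n.
LSB = 9.38 / 2^17
LSB = 9.38 / 131072
LSB = 7.156e-05 V = 0.07156372 mV

0.07156372 mV


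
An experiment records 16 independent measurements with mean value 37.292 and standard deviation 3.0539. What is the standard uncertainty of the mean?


The standard uncertainty for Type A evaluation is u = s / sqrt(n).
u = 3.0539 / sqrt(16)
u = 3.0539 / 4.0
u = 0.7635

0.7635


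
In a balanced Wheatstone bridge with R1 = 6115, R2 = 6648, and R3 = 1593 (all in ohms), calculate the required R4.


At balance: R1*R4 = R2*R3, so R4 = R2*R3/R1.
R4 = 6648 * 1593 / 6115
R4 = 10590264 / 6115
R4 = 1731.85 ohm

1731.85 ohm


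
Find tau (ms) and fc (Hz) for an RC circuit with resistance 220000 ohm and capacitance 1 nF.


Time constant: tau = R * C.
tau = 220000 * 1.00e-09 = 0.00022 s
tau = 0.22 ms
Cutoff frequency: fc = 1 / (2*pi*R*C).
fc = 1 / (2*pi*0.00022) = 723.43 Hz

tau = 0.22 ms, fc = 723.43 Hz


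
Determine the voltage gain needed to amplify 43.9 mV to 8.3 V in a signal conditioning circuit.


Gain = Vout / Vin (converting to same units).
G = 8.3 V / 43.9 mV
G = 8300.0 mV / 43.9 mV
G = 189.07

189.07


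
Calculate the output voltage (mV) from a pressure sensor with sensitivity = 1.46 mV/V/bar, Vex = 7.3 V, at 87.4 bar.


Output = sensitivity * Vex * P.
Vout = 1.46 * 7.3 * 87.4
Vout = 10.658 * 87.4
Vout = 931.51 mV

931.51 mV


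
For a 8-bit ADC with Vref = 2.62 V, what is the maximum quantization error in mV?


The maximum quantization error is +/- LSB/2.
LSB = Vref / 2^n = 2.62 / 256 = 0.01023438 V
Max error = LSB / 2 = 0.01023438 / 2 = 0.00511719 V
Max error = 5.1172 mV

5.1172 mV


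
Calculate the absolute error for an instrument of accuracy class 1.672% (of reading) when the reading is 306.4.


Absolute error = (accuracy% / 100) * reading.
Error = (1.672 / 100) * 306.4
Error = 0.01672 * 306.4
Error = 5.123

5.123


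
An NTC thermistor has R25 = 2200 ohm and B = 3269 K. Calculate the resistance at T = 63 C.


NTC thermistor equation: Rt = R25 * exp(B * (1/T - 1/T25)).
T in Kelvin: 336.15 K, T25 = 298.15 K
1/T - 1/T25 = 1/336.15 - 1/298.15 = -0.00037915
B * (1/T - 1/T25) = 3269 * -0.00037915 = -1.2395
Rt = 2200 * exp(-1.2395) = 637.0 ohm

637.0 ohm


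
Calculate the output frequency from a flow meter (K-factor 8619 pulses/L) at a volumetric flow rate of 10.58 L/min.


Frequency = K * Q / 60 (converting L/min to L/s).
f = 8619 * 10.58 / 60
f = 91189.02 / 60
f = 1519.82 Hz

1519.82 Hz


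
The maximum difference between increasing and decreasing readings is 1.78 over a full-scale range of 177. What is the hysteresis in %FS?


Hysteresis = (max difference / full scale) * 100%.
H = (1.78 / 177) * 100
H = 1.006 %FS

1.006 %FS


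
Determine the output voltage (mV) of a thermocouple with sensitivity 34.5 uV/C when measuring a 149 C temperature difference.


The thermocouple output V = sensitivity * dT.
V = 34.5 uV/C * 149 C
V = 5140.5 uV
V = 5.141 mV

5.141 mV


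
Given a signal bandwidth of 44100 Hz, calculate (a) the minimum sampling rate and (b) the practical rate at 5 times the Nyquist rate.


By Nyquist theorem, fs_min = 2 * fmax.
fs_min = 2 * 44100 = 88200 Hz
Practical rate = 5 * fs_min = 5 * 88200 = 441000 Hz

fs_min = 88200 Hz, fs_practical = 441000 Hz


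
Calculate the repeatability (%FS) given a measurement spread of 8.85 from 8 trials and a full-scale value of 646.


Repeatability = (spread / full scale) * 100%.
R = (8.85 / 646) * 100
R = 1.37 %FS

1.37 %FS


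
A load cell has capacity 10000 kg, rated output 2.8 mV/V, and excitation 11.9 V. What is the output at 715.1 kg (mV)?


Vout = rated_output * Vex * (load / capacity).
Vout = 2.8 * 11.9 * (715.1 / 10000)
Vout = 2.8 * 11.9 * 0.07151
Vout = 2.383 mV

2.383 mV


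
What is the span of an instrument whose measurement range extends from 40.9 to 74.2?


Span = upper range - lower range.
Span = 74.2 - (40.9)
Span = 33.3

33.3


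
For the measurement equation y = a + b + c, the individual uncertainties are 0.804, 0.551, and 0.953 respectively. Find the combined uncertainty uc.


For a sum of independent quantities, uc = sqrt(u1^2 + u2^2 + u3^2).
uc = sqrt(0.804^2 + 0.551^2 + 0.953^2)
uc = sqrt(0.646416 + 0.303601 + 0.908209)
uc = 1.3632

1.3632


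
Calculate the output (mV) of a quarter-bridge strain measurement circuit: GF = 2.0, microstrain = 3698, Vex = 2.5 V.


Quarter bridge output: Vout = (GF * epsilon * Vex) / 4.
Vout = (2.0 * 3698e-6 * 2.5) / 4
Vout = 0.01849 / 4 V
Vout = 0.0046225 V = 4.6225 mV

4.6225 mV


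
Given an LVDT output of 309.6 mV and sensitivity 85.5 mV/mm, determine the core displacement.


Displacement = Vout / sensitivity.
d = 309.6 / 85.5
d = 3.621 mm

3.621 mm


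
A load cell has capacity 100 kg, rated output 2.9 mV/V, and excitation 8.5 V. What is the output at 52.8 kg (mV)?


Vout = rated_output * Vex * (load / capacity).
Vout = 2.9 * 8.5 * (52.8 / 100)
Vout = 2.9 * 8.5 * 0.528
Vout = 13.015 mV

13.015 mV


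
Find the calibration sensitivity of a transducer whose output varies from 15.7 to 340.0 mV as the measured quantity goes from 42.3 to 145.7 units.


Sensitivity = (y2 - y1) / (x2 - x1).
S = (340.0 - 15.7) / (145.7 - 42.3)
S = 324.3 / 103.4
S = 3.1364 mV/unit

3.1364 mV/unit


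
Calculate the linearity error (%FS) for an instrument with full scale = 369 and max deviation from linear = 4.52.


Linearity error = (max deviation / full scale) * 100%.
Linearity = (4.52 / 369) * 100
Linearity = 1.225 %FS

1.225 %FS


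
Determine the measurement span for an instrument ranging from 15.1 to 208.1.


Span = upper range - lower range.
Span = 208.1 - (15.1)
Span = 193.0

193.0


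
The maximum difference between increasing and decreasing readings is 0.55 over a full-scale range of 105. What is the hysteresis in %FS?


Hysteresis = (max difference / full scale) * 100%.
H = (0.55 / 105) * 100
H = 0.524 %FS

0.524 %FS


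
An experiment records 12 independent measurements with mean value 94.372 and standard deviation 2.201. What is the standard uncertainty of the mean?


The standard uncertainty for Type A evaluation is u = s / sqrt(n).
u = 2.201 / sqrt(12)
u = 2.201 / 3.4641
u = 0.6354

0.6354


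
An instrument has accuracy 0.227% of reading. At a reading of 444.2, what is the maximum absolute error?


Absolute error = (accuracy% / 100) * reading.
Error = (0.227 / 100) * 444.2
Error = 0.00227 * 444.2
Error = 1.0083

1.0083


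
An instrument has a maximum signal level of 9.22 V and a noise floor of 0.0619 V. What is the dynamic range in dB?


Dynamic range = 20 * log10(Vmax / Vnoise).
DR = 20 * log10(9.22 / 0.0619)
DR = 20 * log10(148.95)
DR = 43.46 dB

43.46 dB


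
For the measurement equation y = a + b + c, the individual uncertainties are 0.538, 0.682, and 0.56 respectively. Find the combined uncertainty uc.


For a sum of independent quantities, uc = sqrt(u1^2 + u2^2 + u3^2).
uc = sqrt(0.538^2 + 0.682^2 + 0.56^2)
uc = sqrt(0.289444 + 0.465124 + 0.3136)
uc = 1.0335

1.0335


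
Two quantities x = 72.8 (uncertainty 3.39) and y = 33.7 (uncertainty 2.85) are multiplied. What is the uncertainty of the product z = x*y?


For a product z = x*y, the relative uncertainty is:
uz/z = sqrt((ux/x)^2 + (uy/y)^2)
Relative uncertainties: ux/x = 3.39/72.8 = 0.046566
uy/y = 2.85/33.7 = 0.08457
z = 72.8 * 33.7 = 2453.4
uz = 2453.4 * sqrt(0.046566^2 + 0.08457^2) = 236.853

236.853


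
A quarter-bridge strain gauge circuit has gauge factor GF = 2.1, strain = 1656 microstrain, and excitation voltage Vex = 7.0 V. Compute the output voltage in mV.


Quarter bridge output: Vout = (GF * epsilon * Vex) / 4.
Vout = (2.1 * 1656e-6 * 7.0) / 4
Vout = 0.0243432 / 4 V
Vout = 0.0060858 V = 6.0858 mV

6.0858 mV


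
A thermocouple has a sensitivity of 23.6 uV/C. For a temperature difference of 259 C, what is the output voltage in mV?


The thermocouple output V = sensitivity * dT.
V = 23.6 uV/C * 259 C
V = 6112.4 uV
V = 6.112 mV

6.112 mV


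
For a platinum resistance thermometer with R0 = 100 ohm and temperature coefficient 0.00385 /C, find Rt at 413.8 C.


The RTD equation: Rt = R0 * (1 + alpha * T).
Rt = 100 * (1 + 0.00385 * 413.8)
Rt = 100 * (1 + 1.59313)
Rt = 100 * 2.59313
Rt = 259.313 ohm

259.313 ohm


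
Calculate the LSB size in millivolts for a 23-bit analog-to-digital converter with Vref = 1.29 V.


The resolution (LSB) of an ADC is Vref / 2^n.
LSB = 1.29 / 2^23
LSB = 1.29 / 8388608
LSB = 1.5e-07 V = 0.00015378 mV

0.00015378 mV


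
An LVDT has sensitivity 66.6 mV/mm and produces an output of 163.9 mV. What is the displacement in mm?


Displacement = Vout / sensitivity.
d = 163.9 / 66.6
d = 2.461 mm

2.461 mm


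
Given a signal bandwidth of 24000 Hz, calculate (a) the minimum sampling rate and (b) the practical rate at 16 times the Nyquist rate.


By Nyquist theorem, fs_min = 2 * fmax.
fs_min = 2 * 24000 = 48000 Hz
Practical rate = 16 * fs_min = 16 * 48000 = 768000 Hz

fs_min = 48000 Hz, fs_practical = 768000 Hz


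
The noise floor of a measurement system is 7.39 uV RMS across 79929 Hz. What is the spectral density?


Noise spectral density = Vrms / sqrt(BW).
NSD = 7.39 / sqrt(79929)
NSD = 7.39 / 282.7172
NSD = 0.0261 uV/sqrt(Hz)

0.0261 uV/sqrt(Hz)


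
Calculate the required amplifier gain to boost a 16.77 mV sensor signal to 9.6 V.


Gain = Vout / Vin (converting to same units).
G = 9.6 V / 16.77 mV
G = 9600.0 mV / 16.77 mV
G = 572.45

572.45


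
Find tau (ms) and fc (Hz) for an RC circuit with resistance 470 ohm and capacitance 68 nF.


Time constant: tau = R * C.
tau = 470 * 6.80e-08 = 3.196e-05 s
tau = 0.032 ms
Cutoff frequency: fc = 1 / (2*pi*R*C).
fc = 1 / (2*pi*3.196e-05) = 4979.82 Hz

tau = 0.032 ms, fc = 4979.82 Hz


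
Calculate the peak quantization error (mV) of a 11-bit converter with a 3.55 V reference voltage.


The maximum quantization error is +/- LSB/2.
LSB = Vref / 2^n = 3.55 / 2048 = 0.0017334 V
Max error = LSB / 2 = 0.0017334 / 2 = 0.0008667 V
Max error = 0.8667 mV

0.8667 mV


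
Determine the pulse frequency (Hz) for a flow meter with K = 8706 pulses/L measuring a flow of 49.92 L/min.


Frequency = K * Q / 60 (converting L/min to L/s).
f = 8706 * 49.92 / 60
f = 434603.52 / 60
f = 7243.39 Hz

7243.39 Hz


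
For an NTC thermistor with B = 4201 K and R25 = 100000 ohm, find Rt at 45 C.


NTC thermistor equation: Rt = R25 * exp(B * (1/T - 1/T25)).
T in Kelvin: 318.15 K, T25 = 298.15 K
1/T - 1/T25 = 1/318.15 - 1/298.15 = -0.00021084
B * (1/T - 1/T25) = 4201 * -0.00021084 = -0.8858
Rt = 100000 * exp(-0.8858) = 41240.1 ohm

41240.1 ohm


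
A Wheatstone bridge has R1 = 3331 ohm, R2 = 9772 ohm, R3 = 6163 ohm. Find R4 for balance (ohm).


At balance: R1*R4 = R2*R3, so R4 = R2*R3/R1.
R4 = 9772 * 6163 / 3331
R4 = 60224836 / 3331
R4 = 18080.11 ohm

18080.11 ohm


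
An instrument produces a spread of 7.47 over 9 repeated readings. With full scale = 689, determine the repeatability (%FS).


Repeatability = (spread / full scale) * 100%.
R = (7.47 / 689) * 100
R = 1.084 %FS

1.084 %FS


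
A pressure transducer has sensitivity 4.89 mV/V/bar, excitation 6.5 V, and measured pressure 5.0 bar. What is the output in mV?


Output = sensitivity * Vex * P.
Vout = 4.89 * 6.5 * 5.0
Vout = 31.785 * 5.0
Vout = 158.92 mV

158.92 mV


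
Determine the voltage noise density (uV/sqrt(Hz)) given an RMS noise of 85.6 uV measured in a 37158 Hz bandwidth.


Noise spectral density = Vrms / sqrt(BW).
NSD = 85.6 / sqrt(37158)
NSD = 85.6 / 192.7641
NSD = 0.4441 uV/sqrt(Hz)

0.4441 uV/sqrt(Hz)


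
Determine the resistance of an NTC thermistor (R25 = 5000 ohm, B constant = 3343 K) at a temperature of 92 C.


NTC thermistor equation: Rt = R25 * exp(B * (1/T - 1/T25)).
T in Kelvin: 365.15 K, T25 = 298.15 K
1/T - 1/T25 = 1/365.15 - 1/298.15 = -0.00061542
B * (1/T - 1/T25) = 3343 * -0.00061542 = -2.0573
Rt = 5000 * exp(-2.0573) = 639.0 ohm

639.0 ohm


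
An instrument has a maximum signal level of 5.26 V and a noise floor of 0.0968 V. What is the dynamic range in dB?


Dynamic range = 20 * log10(Vmax / Vnoise).
DR = 20 * log10(5.26 / 0.0968)
DR = 20 * log10(54.34)
DR = 34.7 dB

34.7 dB


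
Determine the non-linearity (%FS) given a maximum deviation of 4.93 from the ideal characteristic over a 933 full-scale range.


Linearity error = (max deviation / full scale) * 100%.
Linearity = (4.93 / 933) * 100
Linearity = 0.528 %FS

0.528 %FS


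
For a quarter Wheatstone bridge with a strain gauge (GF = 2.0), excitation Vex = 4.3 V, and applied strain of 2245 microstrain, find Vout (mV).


Quarter bridge output: Vout = (GF * epsilon * Vex) / 4.
Vout = (2.0 * 2245e-6 * 4.3) / 4
Vout = 0.019307 / 4 V
Vout = 0.00482675 V = 4.8267 mV

4.8267 mV


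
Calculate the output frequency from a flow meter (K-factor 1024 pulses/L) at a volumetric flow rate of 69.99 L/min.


Frequency = K * Q / 60 (converting L/min to L/s).
f = 1024 * 69.99 / 60
f = 71669.76 / 60
f = 1194.5 Hz

1194.5 Hz


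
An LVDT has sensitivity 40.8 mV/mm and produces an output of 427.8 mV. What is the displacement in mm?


Displacement = Vout / sensitivity.
d = 427.8 / 40.8
d = 10.485 mm

10.485 mm


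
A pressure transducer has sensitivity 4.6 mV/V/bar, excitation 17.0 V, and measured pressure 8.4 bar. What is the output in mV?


Output = sensitivity * Vex * P.
Vout = 4.6 * 17.0 * 8.4
Vout = 78.2 * 8.4
Vout = 656.88 mV

656.88 mV


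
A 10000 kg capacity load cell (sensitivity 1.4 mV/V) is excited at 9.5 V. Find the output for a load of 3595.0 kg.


Vout = rated_output * Vex * (load / capacity).
Vout = 1.4 * 9.5 * (3595.0 / 10000)
Vout = 1.4 * 9.5 * 0.3595
Vout = 4.781 mV

4.781 mV


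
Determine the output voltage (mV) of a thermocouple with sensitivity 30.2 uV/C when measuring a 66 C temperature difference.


The thermocouple output V = sensitivity * dT.
V = 30.2 uV/C * 66 C
V = 1993.2 uV
V = 1.993 mV

1.993 mV


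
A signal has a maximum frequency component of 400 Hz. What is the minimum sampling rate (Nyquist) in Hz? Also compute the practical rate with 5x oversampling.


By Nyquist theorem, fs_min = 2 * fmax.
fs_min = 2 * 400 = 800 Hz
Practical rate = 5 * fs_min = 5 * 800 = 4000 Hz

fs_min = 800 Hz, fs_practical = 4000 Hz


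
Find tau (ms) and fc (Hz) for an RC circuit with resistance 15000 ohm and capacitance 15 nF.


Time constant: tau = R * C.
tau = 15000 * 1.50e-08 = 0.000225 s
tau = 0.225 ms
Cutoff frequency: fc = 1 / (2*pi*R*C).
fc = 1 / (2*pi*0.000225) = 707.36 Hz

tau = 0.225 ms, fc = 707.36 Hz


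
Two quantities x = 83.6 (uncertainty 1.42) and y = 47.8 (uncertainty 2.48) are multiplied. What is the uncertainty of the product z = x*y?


For a product z = x*y, the relative uncertainty is:
uz/z = sqrt((ux/x)^2 + (uy/y)^2)
Relative uncertainties: ux/x = 1.42/83.6 = 0.016986
uy/y = 2.48/47.8 = 0.051883
z = 83.6 * 47.8 = 3996.1
uz = 3996.1 * sqrt(0.016986^2 + 0.051883^2) = 218.156

218.156


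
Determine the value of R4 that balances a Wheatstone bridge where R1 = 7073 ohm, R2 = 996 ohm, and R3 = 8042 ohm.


At balance: R1*R4 = R2*R3, so R4 = R2*R3/R1.
R4 = 996 * 8042 / 7073
R4 = 8009832 / 7073
R4 = 1132.45 ohm

1132.45 ohm


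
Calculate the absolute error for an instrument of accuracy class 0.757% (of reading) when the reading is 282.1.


Absolute error = (accuracy% / 100) * reading.
Error = (0.757 / 100) * 282.1
Error = 0.00757 * 282.1
Error = 2.1355

2.1355


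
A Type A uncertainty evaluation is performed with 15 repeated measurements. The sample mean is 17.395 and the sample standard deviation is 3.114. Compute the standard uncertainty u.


The standard uncertainty for Type A evaluation is u = s / sqrt(n).
u = 3.114 / sqrt(15)
u = 3.114 / 3.873
u = 0.804

0.804


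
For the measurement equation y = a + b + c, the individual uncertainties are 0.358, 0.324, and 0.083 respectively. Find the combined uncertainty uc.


For a sum of independent quantities, uc = sqrt(u1^2 + u2^2 + u3^2).
uc = sqrt(0.358^2 + 0.324^2 + 0.083^2)
uc = sqrt(0.128164 + 0.104976 + 0.006889)
uc = 0.4899

0.4899


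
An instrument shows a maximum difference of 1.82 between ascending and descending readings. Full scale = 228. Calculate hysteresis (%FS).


Hysteresis = (max difference / full scale) * 100%.
H = (1.82 / 228) * 100
H = 0.798 %FS

0.798 %FS


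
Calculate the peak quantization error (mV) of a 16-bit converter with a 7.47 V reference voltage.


The maximum quantization error is +/- LSB/2.
LSB = Vref / 2^n = 7.47 / 65536 = 0.00011398 V
Max error = LSB / 2 = 0.00011398 / 2 = 5.699e-05 V
Max error = 0.057 mV

0.057 mV


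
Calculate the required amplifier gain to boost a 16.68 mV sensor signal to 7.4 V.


Gain = Vout / Vin (converting to same units).
G = 7.4 V / 16.68 mV
G = 7400.0 mV / 16.68 mV
G = 443.65

443.65


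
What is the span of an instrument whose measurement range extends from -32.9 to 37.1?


Span = upper range - lower range.
Span = 37.1 - (-32.9)
Span = 70.0

70.0


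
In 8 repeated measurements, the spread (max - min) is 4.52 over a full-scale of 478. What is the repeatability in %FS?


Repeatability = (spread / full scale) * 100%.
R = (4.52 / 478) * 100
R = 0.946 %FS

0.946 %FS


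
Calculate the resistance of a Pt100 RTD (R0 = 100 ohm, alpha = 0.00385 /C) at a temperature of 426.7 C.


The RTD equation: Rt = R0 * (1 + alpha * T).
Rt = 100 * (1 + 0.00385 * 426.7)
Rt = 100 * (1 + 1.642795)
Rt = 100 * 2.642795
Rt = 264.279 ohm

264.279 ohm


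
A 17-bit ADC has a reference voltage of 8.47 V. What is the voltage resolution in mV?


The resolution (LSB) of an ADC is Vref / 2^n.
LSB = 8.47 / 2^17
LSB = 8.47 / 131072
LSB = 6.462e-05 V = 0.06462097 mV

0.06462097 mV


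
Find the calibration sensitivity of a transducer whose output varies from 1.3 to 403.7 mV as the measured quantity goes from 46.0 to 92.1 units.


Sensitivity = (y2 - y1) / (x2 - x1).
S = (403.7 - 1.3) / (92.1 - 46.0)
S = 402.4 / 46.1
S = 8.7289 mV/unit

8.7289 mV/unit


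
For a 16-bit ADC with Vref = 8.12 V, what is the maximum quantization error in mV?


The maximum quantization error is +/- LSB/2.
LSB = Vref / 2^n = 8.12 / 65536 = 0.0001239 V
Max error = LSB / 2 = 0.0001239 / 2 = 6.195e-05 V
Max error = 0.062 mV

0.062 mV


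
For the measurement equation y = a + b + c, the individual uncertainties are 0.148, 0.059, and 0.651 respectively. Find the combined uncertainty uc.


For a sum of independent quantities, uc = sqrt(u1^2 + u2^2 + u3^2).
uc = sqrt(0.148^2 + 0.059^2 + 0.651^2)
uc = sqrt(0.021904 + 0.003481 + 0.423801)
uc = 0.6702

0.6702


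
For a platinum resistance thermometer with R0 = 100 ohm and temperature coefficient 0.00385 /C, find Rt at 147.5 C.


The RTD equation: Rt = R0 * (1 + alpha * T).
Rt = 100 * (1 + 0.00385 * 147.5)
Rt = 100 * (1 + 0.567875)
Rt = 100 * 1.567875
Rt = 156.787 ohm

156.787 ohm


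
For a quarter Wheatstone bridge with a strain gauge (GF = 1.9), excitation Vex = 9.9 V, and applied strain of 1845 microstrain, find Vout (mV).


Quarter bridge output: Vout = (GF * epsilon * Vex) / 4.
Vout = (1.9 * 1845e-6 * 9.9) / 4
Vout = 0.03470445 / 4 V
Vout = 0.00867611 V = 8.6761 mV

8.6761 mV


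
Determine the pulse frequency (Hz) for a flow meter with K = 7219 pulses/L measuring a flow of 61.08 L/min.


Frequency = K * Q / 60 (converting L/min to L/s).
f = 7219 * 61.08 / 60
f = 440936.52 / 60
f = 7348.94 Hz

7348.94 Hz


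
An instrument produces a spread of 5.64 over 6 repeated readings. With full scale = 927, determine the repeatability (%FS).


Repeatability = (spread / full scale) * 100%.
R = (5.64 / 927) * 100
R = 0.608 %FS

0.608 %FS


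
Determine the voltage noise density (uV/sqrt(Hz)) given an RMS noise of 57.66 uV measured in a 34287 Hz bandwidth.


Noise spectral density = Vrms / sqrt(BW).
NSD = 57.66 / sqrt(34287)
NSD = 57.66 / 185.1675
NSD = 0.3114 uV/sqrt(Hz)

0.3114 uV/sqrt(Hz)


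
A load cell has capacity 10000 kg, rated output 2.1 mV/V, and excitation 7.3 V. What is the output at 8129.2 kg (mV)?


Vout = rated_output * Vex * (load / capacity).
Vout = 2.1 * 7.3 * (8129.2 / 10000)
Vout = 2.1 * 7.3 * 0.81292
Vout = 12.462 mV

12.462 mV


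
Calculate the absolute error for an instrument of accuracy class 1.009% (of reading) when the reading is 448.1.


Absolute error = (accuracy% / 100) * reading.
Error = (1.009 / 100) * 448.1
Error = 0.01009 * 448.1
Error = 4.5213

4.5213
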